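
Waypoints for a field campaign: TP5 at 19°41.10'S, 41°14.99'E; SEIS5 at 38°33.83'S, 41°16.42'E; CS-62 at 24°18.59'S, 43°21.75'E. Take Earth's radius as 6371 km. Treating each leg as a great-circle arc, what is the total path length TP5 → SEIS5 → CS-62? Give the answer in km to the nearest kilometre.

TP5: φ = -19.68500°, λ = +41.24983°
SEIS5: φ = -38.56383°, λ = +41.27367°
CS-62: φ = -24.30983°, λ = +43.36250°
TP5→SEIS5: c = 0.329498 rad, d = 2099.23 km
SEIS5→CS-62: c = 0.250695 rad, d = 1597.18 km
Total = 2099.23 + 1597.18 = 3696.41 km

3696 km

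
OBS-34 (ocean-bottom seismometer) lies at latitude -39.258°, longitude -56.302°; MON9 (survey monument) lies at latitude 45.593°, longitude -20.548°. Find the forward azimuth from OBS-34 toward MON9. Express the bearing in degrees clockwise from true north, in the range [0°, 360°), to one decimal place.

Δλ = 35.7540°
y = sin Δλ · cos φ₂ = 0.408869
x = cos φ₁ sin φ₂ − sin φ₁ cos φ₂ cos Δλ = 0.912509
θ = atan2(y, x) = 24.1358° → 24.1358° (mod 360°)

24.1°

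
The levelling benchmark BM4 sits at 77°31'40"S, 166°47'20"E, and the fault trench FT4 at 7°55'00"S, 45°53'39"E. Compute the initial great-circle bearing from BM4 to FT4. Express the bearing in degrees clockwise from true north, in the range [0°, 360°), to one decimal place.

238.2°

BM4: φ = -77.52778°, λ = +166.78889°
FT4: φ = -7.91667°, λ = +45.89417°
Δλ = -120.8947°
y = sin Δλ · cos φ₂ = -0.849934
x = cos φ₁ sin φ₂ − sin φ₁ cos φ₂ cos Δλ = -0.526312
θ = atan2(y, x) = -121.7674° → 238.2326° (mod 360°)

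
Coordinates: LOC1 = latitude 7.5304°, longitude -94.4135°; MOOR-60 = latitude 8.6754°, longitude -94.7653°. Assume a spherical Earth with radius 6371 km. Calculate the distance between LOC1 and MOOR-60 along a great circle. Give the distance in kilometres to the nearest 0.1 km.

133.1 km

Δφ = 1.1450°,  Δλ = -0.3518°
a = sin²(Δφ/2) + cos φ₁ cos φ₂ sin²(Δλ/2) = 0.000109
c = 2·arcsin(√a) = 0.020888 rad = 1.1968°
d = R·c = 6371 × 0.020888 = 133.1 km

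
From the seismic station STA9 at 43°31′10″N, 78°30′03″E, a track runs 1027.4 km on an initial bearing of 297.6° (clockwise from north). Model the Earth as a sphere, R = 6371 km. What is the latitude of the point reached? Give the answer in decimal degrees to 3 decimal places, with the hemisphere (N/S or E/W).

STA9: φ = +43.51944°, λ = +78.50083°
δ = d/R = 1027.4/6371 = 0.161262 rad
φ₂ = arcsin(sin φ₁ cos δ + cos φ₁ sin δ cos θ)
   = arcsin(0.68860·0.98703 + 0.72514·0.16056·0.46330) = 47.18978°
λ₂ = λ₁ + atan2(sin θ sin δ cos φ₁, cos δ − sin φ₁ sin φ₂) = 66.41451°

47.190°N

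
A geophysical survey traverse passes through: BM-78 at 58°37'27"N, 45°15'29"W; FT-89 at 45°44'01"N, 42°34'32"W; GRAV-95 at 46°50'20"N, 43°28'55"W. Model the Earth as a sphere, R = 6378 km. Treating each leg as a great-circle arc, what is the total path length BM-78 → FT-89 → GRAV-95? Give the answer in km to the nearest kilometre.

1588 km

BM-78: φ = +58.62417°, λ = -45.25806°
FT-89: φ = +45.73361°, λ = -42.57556°
GRAV-95: φ = +46.83889°, λ = -43.48194°
BM-78→FT-89: c = 0.226761 rad, d = 1446.28 km
FT-89→GRAV-95: c = 0.022173 rad, d = 141.42 km
Total = 1446.28 + 141.42 = 1587.70 km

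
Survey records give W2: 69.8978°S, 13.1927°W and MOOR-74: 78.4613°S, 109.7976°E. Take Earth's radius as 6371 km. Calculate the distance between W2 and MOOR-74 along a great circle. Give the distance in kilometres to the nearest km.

3117 km

Δφ = -8.5635°,  Δλ = 122.9903°
a = sin²(Δφ/2) + cos φ₁ cos φ₂ sin²(Δλ/2) = 0.058666
c = 2·arcsin(√a) = 0.489287 rad = 28.0341°
d = R·c = 6371 × 0.489287 = 3117.2 km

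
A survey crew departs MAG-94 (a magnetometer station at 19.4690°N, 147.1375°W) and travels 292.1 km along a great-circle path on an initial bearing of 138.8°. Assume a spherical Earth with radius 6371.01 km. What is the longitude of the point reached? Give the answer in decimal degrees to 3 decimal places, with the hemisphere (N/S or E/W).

δ = d/R = 292.1/6371.01 = 0.045848 rad
φ₂ = arcsin(sin φ₁ cos δ + cos φ₁ sin δ cos θ)
   = arcsin(0.33330·0.99895 + 0.94282·0.04583·-0.75241) = 17.48364°
λ₂ = λ₁ + atan2(sin θ sin δ cos φ₁, cos δ − sin φ₁ sin φ₂) = -145.32370°

145.324°W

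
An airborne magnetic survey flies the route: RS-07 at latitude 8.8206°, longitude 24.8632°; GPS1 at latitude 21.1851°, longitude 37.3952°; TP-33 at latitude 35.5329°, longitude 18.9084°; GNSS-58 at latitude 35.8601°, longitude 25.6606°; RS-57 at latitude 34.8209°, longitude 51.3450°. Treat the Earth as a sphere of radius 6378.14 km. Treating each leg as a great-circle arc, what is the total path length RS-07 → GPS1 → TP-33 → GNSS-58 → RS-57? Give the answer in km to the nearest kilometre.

7270 km

RS-07→GPS1: c = 0.301632 rad, d = 1923.85 km
GPS1→TP-33: c = 0.377325 rad, d = 2406.63 km
TP-33→GNSS-58: c = 0.095858 rad, d = 611.39 km
GNSS-58→RS-57: c = 0.365074 rad, d = 2328.49 km
Total = 1923.85 + 2406.63 + 611.39 + 2328.49 = 7270.37 km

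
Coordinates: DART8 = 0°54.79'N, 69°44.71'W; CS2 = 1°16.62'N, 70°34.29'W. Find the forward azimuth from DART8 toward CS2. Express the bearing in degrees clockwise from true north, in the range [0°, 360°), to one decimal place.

293.8°

DART8: φ = +0.91317°, λ = -69.74517°
CS2: φ = +1.27700°, λ = -70.57150°
Δλ = -0.8263°
y = sin Δλ · cos φ₂ = -0.014418
x = cos φ₁ sin φ₂ − sin φ₁ cos φ₂ cos Δλ = 0.006352
θ = atan2(y, x) = -66.2248° → 293.7752° (mod 360°)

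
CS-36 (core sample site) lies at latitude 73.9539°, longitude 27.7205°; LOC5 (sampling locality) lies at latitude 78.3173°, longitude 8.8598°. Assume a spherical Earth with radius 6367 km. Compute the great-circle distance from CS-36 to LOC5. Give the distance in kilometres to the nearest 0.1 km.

692.2 km

Δφ = 4.3634°,  Δλ = -18.8607°
a = sin²(Δφ/2) + cos φ₁ cos φ₂ sin²(Δλ/2) = 0.002952
c = 2·arcsin(√a) = 0.108715 rad = 6.2289°
d = R·c = 6367 × 0.108715 = 692.2 km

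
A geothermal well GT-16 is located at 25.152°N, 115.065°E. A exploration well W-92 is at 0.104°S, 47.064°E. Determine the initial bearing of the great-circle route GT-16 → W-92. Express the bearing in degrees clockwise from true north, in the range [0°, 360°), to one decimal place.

Δλ = -68.0010°
y = sin Δλ · cos φ₂ = -0.927189
x = cos φ₁ sin φ₂ − sin φ₁ cos φ₂ cos Δλ = -0.160852
θ = atan2(y, x) = -99.8419° → 260.1581° (mod 360°)

260.2°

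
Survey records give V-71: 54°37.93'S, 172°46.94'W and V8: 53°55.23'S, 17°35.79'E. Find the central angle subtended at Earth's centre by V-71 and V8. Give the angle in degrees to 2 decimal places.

71.11°

V-71: φ = -54.63217°, λ = -172.78233°
V8: φ = -53.92050°, λ = +17.59650°
Δφ = 0.7117°,  Δλ = -169.6212°
a = sin²(Δφ/2) + cos φ₁ cos φ₂ sin²(Δλ/2) = 0.338123
c = 2·arcsin(√a) = 1.241102 rad = 71.1099°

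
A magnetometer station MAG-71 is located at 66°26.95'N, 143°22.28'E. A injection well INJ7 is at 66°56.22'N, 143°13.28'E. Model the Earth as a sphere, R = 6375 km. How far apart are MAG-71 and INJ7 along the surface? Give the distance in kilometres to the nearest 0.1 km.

MAG-71: φ = +66.44917°, λ = +143.37133°
INJ7: φ = +66.93700°, λ = +143.22133°
Δφ = 0.4878°,  Δλ = -0.1500°
a = sin²(Δφ/2) + cos φ₁ cos φ₂ sin²(Δλ/2) = 0.000018
c = 2·arcsin(√a) = 0.008577 rad = 0.4914°
d = R·c = 6375 × 0.008577 = 54.7 km

54.7 km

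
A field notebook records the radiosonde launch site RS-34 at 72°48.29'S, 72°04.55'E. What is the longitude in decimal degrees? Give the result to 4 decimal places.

72.0758°E

72° + 4.55′/60 = 72 + 0.07583 = 72.0758°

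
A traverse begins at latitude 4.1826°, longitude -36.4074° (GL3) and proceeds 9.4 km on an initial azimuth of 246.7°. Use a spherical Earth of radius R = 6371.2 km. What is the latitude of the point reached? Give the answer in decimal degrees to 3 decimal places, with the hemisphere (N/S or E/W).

δ = d/R = 9.4/6371.2 = 0.001475 rad
φ₂ = arcsin(sin φ₁ cos δ + cos φ₁ sin δ cos θ)
   = arcsin(0.07294·1.00000 + 0.99734·0.00148·-0.39555) = 4.14916°
λ₂ = λ₁ + atan2(sin θ sin δ cos φ₁, cos δ − sin φ₁ sin φ₂) = -36.48524°

4.149°N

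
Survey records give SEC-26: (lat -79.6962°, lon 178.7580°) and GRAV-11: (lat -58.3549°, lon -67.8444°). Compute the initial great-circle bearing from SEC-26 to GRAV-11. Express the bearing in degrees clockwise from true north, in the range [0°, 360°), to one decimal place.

Δλ = 113.3976°
y = sin Δλ · cos φ₂ = 0.481514
x = cos φ₁ sin φ₂ − sin φ₁ cos φ₂ cos Δλ = -0.357258
θ = atan2(y, x) = 126.5735° → 126.5735° (mod 360°)

126.6°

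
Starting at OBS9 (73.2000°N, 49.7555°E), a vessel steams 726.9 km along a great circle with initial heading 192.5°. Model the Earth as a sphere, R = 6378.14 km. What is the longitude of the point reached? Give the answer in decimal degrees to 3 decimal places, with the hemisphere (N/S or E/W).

46.176°E

δ = d/R = 726.9/6378.14 = 0.113967 rad
φ₂ = arcsin(sin φ₁ cos δ + cos φ₁ sin δ cos θ)
   = arcsin(0.95732·0.99351 + 0.28903·0.11372·-0.97630) = 66.78313°
λ₂ = λ₁ + atan2(sin θ sin δ cos φ₁, cos δ − sin φ₁ sin φ₂) = 46.17576°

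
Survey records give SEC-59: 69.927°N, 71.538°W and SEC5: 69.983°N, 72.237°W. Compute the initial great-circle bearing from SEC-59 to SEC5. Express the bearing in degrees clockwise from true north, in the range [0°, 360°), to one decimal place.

Δλ = -0.6990°
y = sin Δλ · cos φ₂ = -0.004176
x = cos φ₁ sin φ₂ − sin φ₁ cos φ₂ cos Δλ = 0.001001
θ = atan2(y, x) = -76.5160° → 283.4840° (mod 360°)

283.5°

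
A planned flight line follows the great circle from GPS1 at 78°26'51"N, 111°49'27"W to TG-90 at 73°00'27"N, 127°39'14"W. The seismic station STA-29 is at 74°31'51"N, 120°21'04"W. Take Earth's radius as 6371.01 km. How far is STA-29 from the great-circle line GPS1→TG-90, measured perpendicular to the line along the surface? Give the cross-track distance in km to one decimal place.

GPS1: φ = +78.44750°, λ = -111.82417°
TG-90: φ = +73.00750°, λ = -127.65389°
STA-29: φ = +74.53083°, λ = -120.35111°
δ₁₃ = central angle GPS1→STA-29 = 0.076517 rad  (haversine)
θ₁₃ = bearing GPS1→STA-29 = 211.155°,  θ₁₂ = bearing GPS1→TG-90 = 223.521°
dₓₜ = R·arcsin(sin δ₁₃ · sin(θ₁₃ − θ₁₂)) = 6371.01·arcsin(0.07644·sin(-12.366°)) = -104.300 km
|dₓₜ| = 104.300 km

104.3 km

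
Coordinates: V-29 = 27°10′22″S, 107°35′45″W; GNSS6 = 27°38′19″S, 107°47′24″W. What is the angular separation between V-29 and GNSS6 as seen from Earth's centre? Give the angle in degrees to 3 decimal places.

V-29: φ = -27.17278°, λ = -107.59583°
GNSS6: φ = -27.63861°, λ = -107.79000°
Δφ = -0.4658°,  Δλ = -0.1942°
a = sin²(Δφ/2) + cos φ₁ cos φ₂ sin²(Δλ/2) = 0.000019
c = 2·arcsin(√a) = 0.008669 rad = 0.4967°

0.497°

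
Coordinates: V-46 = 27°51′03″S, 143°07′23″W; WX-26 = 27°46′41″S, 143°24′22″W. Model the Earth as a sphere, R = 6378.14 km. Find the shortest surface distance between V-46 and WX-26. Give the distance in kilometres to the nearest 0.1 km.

29.0 km

V-46: φ = -27.85083°, λ = -143.12306°
WX-26: φ = -27.77806°, λ = -143.40611°
Δφ = 0.0728°,  Δλ = -0.2831°
a = sin²(Δφ/2) + cos φ₁ cos φ₂ sin²(Δλ/2) = 0.000005
c = 2·arcsin(√a) = 0.004550 rad = 0.2607°
d = R·c = 6378.14 × 0.004550 = 29.0 km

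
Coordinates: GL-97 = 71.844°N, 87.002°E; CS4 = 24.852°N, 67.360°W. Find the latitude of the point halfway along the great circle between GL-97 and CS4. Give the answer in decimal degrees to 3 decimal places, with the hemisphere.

Bx = cos φ₂ cos Δλ = -0.818059,  By = cos φ₂ sin Δλ = -0.392616
φₘ = atan2(sin φ₁ + sin φ₂, √((cos φ₁ + Bx)² + By²)) = 64.94009°
λₘ = λ₁ + atan2(By, cos φ₁ + Bx) = -55.21427°

64.940°N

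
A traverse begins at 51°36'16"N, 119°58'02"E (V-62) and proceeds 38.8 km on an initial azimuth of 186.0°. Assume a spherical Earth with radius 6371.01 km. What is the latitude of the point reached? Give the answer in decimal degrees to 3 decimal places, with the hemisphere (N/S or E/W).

51.257°N

V-62: φ = +51.60444°, λ = +119.96722°
δ = d/R = 38.8/6371.01 = 0.006090 rad
φ₂ = arcsin(sin φ₁ cos δ + cos φ₁ sin δ cos θ)
   = arcsin(0.78374·0.99998 + 0.62109·0.00609·-0.99452) = 51.25741°
λ₂ = λ₁ + atan2(sin θ sin δ cos φ₁, cos δ − sin φ₁ sin φ₂) = 119.90894°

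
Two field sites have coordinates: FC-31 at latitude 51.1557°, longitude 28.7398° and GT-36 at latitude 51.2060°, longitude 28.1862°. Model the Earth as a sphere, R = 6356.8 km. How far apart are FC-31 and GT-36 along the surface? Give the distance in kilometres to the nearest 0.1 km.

38.9 km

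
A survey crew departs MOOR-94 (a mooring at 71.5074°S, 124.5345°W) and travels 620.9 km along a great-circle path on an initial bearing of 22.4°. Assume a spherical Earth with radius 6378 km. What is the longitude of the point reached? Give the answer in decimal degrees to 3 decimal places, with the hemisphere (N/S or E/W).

δ = d/R = 620.9/6378 = 0.097350 rad
φ₂ = arcsin(sin φ₁ cos δ + cos φ₁ sin δ cos θ)
   = arcsin(-0.94836·0.99527 + 0.31718·0.09720·0.92455) = -66.25854°
λ₂ = λ₁ + atan2(sin θ sin δ cos φ₁, cos δ − sin φ₁ sin φ₂) = -119.25603°

119.256°W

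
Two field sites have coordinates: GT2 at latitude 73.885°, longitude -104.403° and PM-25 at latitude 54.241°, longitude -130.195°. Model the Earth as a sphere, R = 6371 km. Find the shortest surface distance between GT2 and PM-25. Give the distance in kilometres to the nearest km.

2472 km

Δφ = -19.6440°,  Δλ = -25.7920°
a = sin²(Δφ/2) + cos φ₁ cos φ₂ sin²(Δλ/2) = 0.037180
c = 2·arcsin(√a) = 0.388071 rad = 22.2348°
d = R·c = 6371 × 0.388071 = 2472.4 km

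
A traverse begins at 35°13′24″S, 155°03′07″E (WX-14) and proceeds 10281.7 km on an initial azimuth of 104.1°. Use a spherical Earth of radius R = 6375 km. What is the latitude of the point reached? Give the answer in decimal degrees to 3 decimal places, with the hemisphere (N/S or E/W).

10.056°S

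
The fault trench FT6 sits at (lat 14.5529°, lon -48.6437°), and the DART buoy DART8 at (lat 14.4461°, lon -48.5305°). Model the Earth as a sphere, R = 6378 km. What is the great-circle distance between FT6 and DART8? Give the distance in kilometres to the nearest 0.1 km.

17.0 km

Δφ = -0.1068°,  Δλ = 0.1132°
a = sin²(Δφ/2) + cos φ₁ cos φ₂ sin²(Δλ/2) = 0.000002
c = 2·arcsin(√a) = 0.002671 rad = 0.1530°
d = R·c = 6378 × 0.002671 = 17.0 km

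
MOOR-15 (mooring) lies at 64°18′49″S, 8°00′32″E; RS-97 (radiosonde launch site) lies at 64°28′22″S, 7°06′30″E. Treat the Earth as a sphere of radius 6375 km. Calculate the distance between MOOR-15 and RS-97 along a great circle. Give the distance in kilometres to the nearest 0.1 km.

46.8 km

MOOR-15: φ = -64.31361°, λ = +8.00889°
RS-97: φ = -64.47278°, λ = +7.10833°
Δφ = -0.1592°,  Δλ = -0.9006°
a = sin²(Δφ/2) + cos φ₁ cos φ₂ sin²(Δλ/2) = 0.000013
c = 2·arcsin(√a) = 0.007339 rad = 0.4205°
d = R·c = 6375 × 0.007339 = 46.8 km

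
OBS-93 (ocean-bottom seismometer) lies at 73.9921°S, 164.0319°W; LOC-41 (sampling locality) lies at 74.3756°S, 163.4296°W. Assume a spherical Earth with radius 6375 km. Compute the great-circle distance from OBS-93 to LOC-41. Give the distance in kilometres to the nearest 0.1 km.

Δφ = -0.3835°,  Δλ = 0.6023°
a = sin²(Δφ/2) + cos φ₁ cos φ₂ sin²(Δλ/2) = 0.000013
c = 2·arcsin(√a) = 0.007281 rad = 0.4172°
d = R·c = 6375 × 0.007281 = 46.4 km

46.4 km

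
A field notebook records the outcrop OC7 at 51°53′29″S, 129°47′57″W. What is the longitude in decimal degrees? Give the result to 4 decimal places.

129.7992°W

129° + 47′/60 + 57″/3600 = 129 + 0.78333 + 0.01583 = 129.7992°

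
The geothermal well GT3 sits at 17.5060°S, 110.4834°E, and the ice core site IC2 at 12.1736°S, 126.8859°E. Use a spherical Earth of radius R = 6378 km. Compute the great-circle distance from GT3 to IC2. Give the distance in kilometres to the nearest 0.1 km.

Δφ = 5.3324°,  Δλ = 16.4025°
a = sin²(Δφ/2) + cos φ₁ cos φ₂ sin²(Δλ/2) = 0.021134
c = 2·arcsin(√a) = 0.291786 rad = 16.7181°
d = R·c = 6378 × 0.291786 = 1861.0 km

1861.0 km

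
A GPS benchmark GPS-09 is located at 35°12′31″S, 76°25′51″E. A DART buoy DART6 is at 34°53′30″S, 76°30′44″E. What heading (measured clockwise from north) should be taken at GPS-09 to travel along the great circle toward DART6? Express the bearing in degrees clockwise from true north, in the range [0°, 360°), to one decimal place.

11.9°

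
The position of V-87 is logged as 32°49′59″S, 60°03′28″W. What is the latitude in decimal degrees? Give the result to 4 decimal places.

32.8331°S

32° + 49′/60 + 59″/3600 = 32 + 0.81667 + 0.01639 = 32.8331°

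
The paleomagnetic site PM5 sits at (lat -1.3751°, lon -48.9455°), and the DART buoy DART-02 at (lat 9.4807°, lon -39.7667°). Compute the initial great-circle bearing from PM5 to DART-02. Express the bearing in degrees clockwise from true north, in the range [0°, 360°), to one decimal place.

Δλ = 9.1788°
y = sin Δλ · cos φ₂ = 0.157337
x = cos φ₁ sin φ₂ − sin φ₁ cos φ₂ cos Δλ = 0.188035
θ = atan2(y, x) = 39.9207° → 39.9207° (mod 360°)

39.9°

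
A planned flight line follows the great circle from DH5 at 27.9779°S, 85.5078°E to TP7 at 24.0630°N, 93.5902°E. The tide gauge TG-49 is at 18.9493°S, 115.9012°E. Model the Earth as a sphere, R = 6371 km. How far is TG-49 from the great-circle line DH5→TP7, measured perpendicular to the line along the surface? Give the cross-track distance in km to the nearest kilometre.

3022 km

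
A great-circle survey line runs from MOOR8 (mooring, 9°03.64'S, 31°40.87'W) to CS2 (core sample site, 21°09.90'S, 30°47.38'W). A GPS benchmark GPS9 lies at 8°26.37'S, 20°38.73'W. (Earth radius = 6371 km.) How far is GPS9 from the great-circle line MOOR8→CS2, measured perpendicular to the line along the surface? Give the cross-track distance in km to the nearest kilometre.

1214 km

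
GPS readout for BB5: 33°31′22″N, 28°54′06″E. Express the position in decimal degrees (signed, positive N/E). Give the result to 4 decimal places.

+33.5228°, +28.9017°

lat: 33.5228° N → +33.5228°
lon: 28.9017° E → +28.9017°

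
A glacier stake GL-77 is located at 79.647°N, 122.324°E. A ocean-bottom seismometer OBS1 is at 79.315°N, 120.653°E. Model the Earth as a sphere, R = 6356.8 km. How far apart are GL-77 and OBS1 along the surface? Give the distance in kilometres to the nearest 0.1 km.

50.0 km

Δφ = -0.3320°,  Δλ = -1.6710°
a = sin²(Δφ/2) + cos φ₁ cos φ₂ sin²(Δλ/2) = 0.000015
c = 2·arcsin(√a) = 0.007869 rad = 0.4508°
d = R·c = 6356.8 × 0.007869 = 50.0 km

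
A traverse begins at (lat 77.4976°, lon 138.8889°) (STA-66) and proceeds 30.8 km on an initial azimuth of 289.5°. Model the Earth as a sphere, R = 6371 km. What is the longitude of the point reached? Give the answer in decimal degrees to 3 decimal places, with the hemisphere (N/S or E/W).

137.674°E

δ = d/R = 30.8/6371 = 0.004834 rad
φ₂ = arcsin(sin φ₁ cos δ + cos φ₁ sin δ cos θ)
   = arcsin(0.97629·0.99999 + 0.21648·0.00483·0.33381) = 77.58736°
λ₂ = λ₁ + atan2(sin θ sin δ cos φ₁, cos δ − sin φ₁ sin φ₂) = 137.67410°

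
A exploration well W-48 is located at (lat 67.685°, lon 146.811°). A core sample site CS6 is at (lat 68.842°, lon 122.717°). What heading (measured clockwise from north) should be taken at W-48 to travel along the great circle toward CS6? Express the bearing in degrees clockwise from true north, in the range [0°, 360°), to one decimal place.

Δλ = -24.0940°
y = sin Δλ · cos φ₂ = -0.147349
x = cos φ₁ sin φ₂ − sin φ₁ cos φ₂ cos Δλ = 0.049283
θ = atan2(y, x) = -71.5066° → 288.4934° (mod 360°)

288.5°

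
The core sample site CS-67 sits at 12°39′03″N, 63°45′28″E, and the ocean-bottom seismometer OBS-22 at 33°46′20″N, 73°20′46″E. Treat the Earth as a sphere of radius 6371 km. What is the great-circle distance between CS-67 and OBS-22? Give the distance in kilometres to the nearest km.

2541 km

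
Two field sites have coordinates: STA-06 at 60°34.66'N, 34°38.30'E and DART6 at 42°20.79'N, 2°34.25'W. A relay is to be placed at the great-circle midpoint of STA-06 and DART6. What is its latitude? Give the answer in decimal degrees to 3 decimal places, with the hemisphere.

52.888°N

STA-06: φ = +60.57767°, λ = +34.63833°
DART6: φ = +42.34650°, λ = -2.57083°
Bx = cos φ₂ cos Δλ = 0.588632,  By = cos φ₂ sin Δλ = -0.446944
φₘ = atan2(sin φ₁ + sin φ₂, √((cos φ₁ + Bx)² + By²)) = 52.88787°
λₘ = λ₁ + atan2(By, cos φ₁ + Bx) = 12.15440°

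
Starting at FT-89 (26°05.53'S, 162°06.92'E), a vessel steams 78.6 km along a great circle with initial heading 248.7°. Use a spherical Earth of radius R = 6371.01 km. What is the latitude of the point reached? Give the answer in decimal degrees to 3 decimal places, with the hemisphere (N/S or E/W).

FT-89: φ = -26.09217°, λ = +162.11533°
δ = d/R = 78.6/6371.01 = 0.012337 rad
φ₂ = arcsin(sin φ₁ cos δ + cos φ₁ sin δ cos θ)
   = arcsin(-0.43982·0.99992 + 0.89809·0.01234·-0.36325) = -26.34707°
λ₂ = λ₁ + atan2(sin θ sin δ cos φ₁, cos δ − sin φ₁ sin φ₂) = 161.38041°

26.347°S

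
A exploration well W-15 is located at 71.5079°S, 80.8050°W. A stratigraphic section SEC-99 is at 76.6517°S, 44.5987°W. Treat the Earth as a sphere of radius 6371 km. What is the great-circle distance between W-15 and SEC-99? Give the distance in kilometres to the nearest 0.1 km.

1216.3 km

Δφ = -5.1438°,  Δλ = 36.2063°
a = sin²(Δφ/2) + cos φ₁ cos φ₂ sin²(Δλ/2) = 0.009084
c = 2·arcsin(√a) = 0.190907 rad = 10.9382°
d = R·c = 6371 × 0.190907 = 1216.3 km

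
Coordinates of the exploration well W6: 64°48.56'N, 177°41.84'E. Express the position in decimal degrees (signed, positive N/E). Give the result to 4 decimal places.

+64.8093°, +177.6973°

lat: 64.8093° N → +64.8093°
lon: 177.6973° E → +177.6973°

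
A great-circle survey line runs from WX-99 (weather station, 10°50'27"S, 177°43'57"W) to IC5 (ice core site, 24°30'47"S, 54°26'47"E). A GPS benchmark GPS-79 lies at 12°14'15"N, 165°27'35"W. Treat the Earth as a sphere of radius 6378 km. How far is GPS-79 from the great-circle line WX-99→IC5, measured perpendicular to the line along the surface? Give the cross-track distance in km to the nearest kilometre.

WX-99: φ = -10.84083°, λ = -177.73250°
IC5: φ = -24.51306°, λ = +54.44639°
GPS-79: φ = +12.23750°, λ = -165.45972°
δ₁₃ = central angle WX-99→GPS-79 = 0.455516 rad  (haversine)
θ₁₃ = bearing WX-99→GPS-79 = 28.178°,  θ₁₂ = bearing WX-99→IC5 = 234.512°
dₓₜ = R·arcsin(sin δ₁₃ · sin(θ₁₃ − θ₁₂)) = 6378·arcsin(0.43993·sin(-206.335°)) = 1252.749 km
|dₓₜ| = 1252.749 km

1253 km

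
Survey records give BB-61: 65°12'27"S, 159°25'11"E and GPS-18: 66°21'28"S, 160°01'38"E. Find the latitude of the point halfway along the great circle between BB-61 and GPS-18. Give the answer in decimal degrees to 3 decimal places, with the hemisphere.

65.783°S

BB-61: φ = -65.20750°, λ = +159.41972°
GPS-18: φ = -66.35778°, λ = +160.02722°
Bx = cos φ₂ cos Δλ = 0.401002,  By = cos φ₂ sin Δλ = 0.004252
φₘ = atan2(sin φ₁ + sin φ₂, √((cos φ₁ + Bx)² + By²)) = -65.78294°
λₘ = λ₁ + atan2(By, cos φ₁ + Bx) = 159.71669°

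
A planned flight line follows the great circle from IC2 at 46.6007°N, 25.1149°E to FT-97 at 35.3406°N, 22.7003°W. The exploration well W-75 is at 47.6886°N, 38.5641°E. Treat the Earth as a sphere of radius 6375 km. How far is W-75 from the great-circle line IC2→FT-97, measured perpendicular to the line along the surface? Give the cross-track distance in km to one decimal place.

δ₁₃ = central angle IC2→W-75 = 0.160572 rad  (haversine)
θ₁₃ = bearing IC2→W-75 = 78.308°,  θ₁₂ = bearing IC2→FT-97 = 269.945°
dₓₜ = R·arcsin(sin δ₁₃ · sin(θ₁₃ − θ₁₂)) = 6375·arcsin(0.15988·sin(-191.637°)) = 205.628 km
|dₓₜ| = 205.628 km

205.6 km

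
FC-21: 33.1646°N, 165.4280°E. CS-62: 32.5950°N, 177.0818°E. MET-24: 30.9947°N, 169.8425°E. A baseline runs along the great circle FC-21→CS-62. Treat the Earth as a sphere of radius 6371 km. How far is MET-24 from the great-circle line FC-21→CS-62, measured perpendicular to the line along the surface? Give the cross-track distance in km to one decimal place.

δ₁₃ = central angle FC-21→MET-24 = 0.075462 rad  (haversine)
θ₁₃ = bearing FC-21→MET-24 = 118.932°,  θ₁₂ = bearing FC-21→CS-62 = 90.148°
dₓₜ = R·arcsin(sin δ₁₃ · sin(θ₁₃ − θ₁₂)) = 6371·arcsin(0.07539·sin(28.784°)) = 231.323 km
|dₓₜ| = 231.323 km

231.3 km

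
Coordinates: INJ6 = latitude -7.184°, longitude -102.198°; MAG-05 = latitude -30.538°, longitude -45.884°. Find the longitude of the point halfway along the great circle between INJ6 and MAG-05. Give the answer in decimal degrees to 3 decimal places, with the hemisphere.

Bx = cos φ₂ cos Δλ = 0.477708,  By = cos φ₂ sin Δλ = 0.716672
φₘ = atan2(sin φ₁ + sin φ₂, √((cos φ₁ + Bx)² + By²)) = -21.16610°
λₘ = λ₁ + atan2(By, cos φ₁ + Bx) = -76.20509°

76.205°W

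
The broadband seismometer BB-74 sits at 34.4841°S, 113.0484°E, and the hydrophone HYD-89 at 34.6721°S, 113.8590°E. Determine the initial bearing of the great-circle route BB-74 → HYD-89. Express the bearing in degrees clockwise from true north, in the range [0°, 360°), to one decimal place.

106.0°

Δλ = 0.8106°
y = sin Δλ · cos φ₂ = 0.011635
x = cos φ₁ sin φ₂ − sin φ₁ cos φ₂ cos Δλ = -0.003328
θ = atan2(y, x) = 105.9615° → 105.9615° (mod 360°)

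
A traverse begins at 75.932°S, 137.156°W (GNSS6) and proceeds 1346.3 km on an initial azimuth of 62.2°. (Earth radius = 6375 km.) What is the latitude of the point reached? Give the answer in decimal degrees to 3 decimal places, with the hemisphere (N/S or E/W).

67.622°S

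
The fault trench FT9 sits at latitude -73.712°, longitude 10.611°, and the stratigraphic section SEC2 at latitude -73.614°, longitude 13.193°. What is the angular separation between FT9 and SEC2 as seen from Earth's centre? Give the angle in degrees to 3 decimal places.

0.733°

Δφ = 0.0980°,  Δλ = 2.5820°
a = sin²(Δφ/2) + cos φ₁ cos φ₂ sin²(Δλ/2) = 0.000041
c = 2·arcsin(√a) = 0.012790 rad = 0.7328°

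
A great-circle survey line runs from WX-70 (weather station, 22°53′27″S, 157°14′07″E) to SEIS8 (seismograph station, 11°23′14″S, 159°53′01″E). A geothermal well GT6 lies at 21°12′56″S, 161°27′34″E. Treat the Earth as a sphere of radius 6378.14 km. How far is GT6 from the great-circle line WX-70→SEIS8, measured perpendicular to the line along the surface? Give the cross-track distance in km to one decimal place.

387.3 km

WX-70: φ = -22.89083°, λ = +157.23528°
SEIS8: φ = -11.38722°, λ = +159.88361°
GT6: φ = -21.21556°, λ = +161.45944°
δ₁₃ = central angle WX-70→GT6 = 0.074319 rad  (haversine)
θ₁₃ = bearing WX-70→GT6 = 67.637°,  θ₁₂ = bearing WX-70→SEIS8 = 12.822°
dₓₜ = R·arcsin(sin δ₁₃ · sin(θ₁₃ − θ₁₂)) = 6378.14·arcsin(0.07425·sin(54.816°)) = 387.297 km
|dₓₜ| = 387.297 km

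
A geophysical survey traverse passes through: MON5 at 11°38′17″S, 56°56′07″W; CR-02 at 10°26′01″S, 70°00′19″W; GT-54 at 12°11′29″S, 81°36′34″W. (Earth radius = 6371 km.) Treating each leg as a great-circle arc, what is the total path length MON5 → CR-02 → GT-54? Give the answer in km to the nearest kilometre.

2713 km

MON5: φ = -11.63806°, λ = -56.93528°
CR-02: φ = -10.43361°, λ = -70.00528°
GT-54: φ = -12.19139°, λ = -81.60944°
MON5→CR-02: c = 0.224858 rad, d = 1432.57 km
CR-02→GT-54: c = 0.200930 rad, d = 1280.13 km
Total = 1432.57 + 1280.13 = 2712.70 km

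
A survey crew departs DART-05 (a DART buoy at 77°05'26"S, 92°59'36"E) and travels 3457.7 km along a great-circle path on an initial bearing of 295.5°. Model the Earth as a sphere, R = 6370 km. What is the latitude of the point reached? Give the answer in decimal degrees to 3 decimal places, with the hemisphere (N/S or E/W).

DART-05: φ = -77.09056°, λ = +92.99333°
δ = d/R = 3457.7/6370 = 0.542810 rad
φ₂ = arcsin(sin φ₁ cos δ + cos φ₁ sin δ cos θ)
   = arcsin(-0.97472·0.85626 + 0.22341·0.51654·0.43051) = -51.71480°
λ₂ = λ₁ + atan2(sin θ sin δ cos φ₁, cos δ − sin φ₁ sin φ₂) = 44.18678°

51.715°S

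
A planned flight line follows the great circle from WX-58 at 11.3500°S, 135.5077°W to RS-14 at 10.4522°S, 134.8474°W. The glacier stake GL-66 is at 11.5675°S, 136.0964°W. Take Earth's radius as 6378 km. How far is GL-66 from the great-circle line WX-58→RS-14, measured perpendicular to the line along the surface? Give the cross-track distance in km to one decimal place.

37.8 km

δ₁₃ = central angle WX-58→GL-66 = 0.010762 rad  (haversine)
θ₁₃ = bearing WX-58→GL-66 = 249.287°,  θ₁₂ = bearing WX-58→RS-14 = 35.900°
dₓₜ = R·arcsin(sin δ₁₃ · sin(θ₁₃ − θ₁₂)) = 6378·arcsin(0.01076·sin(213.387°)) = -37.771 km
|dₓₜ| = 37.771 km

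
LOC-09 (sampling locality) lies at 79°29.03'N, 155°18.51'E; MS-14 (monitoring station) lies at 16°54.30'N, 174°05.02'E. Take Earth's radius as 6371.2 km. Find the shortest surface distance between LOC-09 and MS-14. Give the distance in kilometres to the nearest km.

LOC-09: φ = +79.48383°, λ = +155.30850°
MS-14: φ = +16.90500°, λ = +174.08367°
Δφ = -62.5788°,  Δλ = 18.7752°
a = sin²(Δφ/2) + cos φ₁ cos φ₂ sin²(Δλ/2) = 0.274382
c = 2·arcsin(√a) = 1.102647 rad = 63.1770°
d = R·c = 6371.2 × 1.102647 = 7025.2 km

7025 km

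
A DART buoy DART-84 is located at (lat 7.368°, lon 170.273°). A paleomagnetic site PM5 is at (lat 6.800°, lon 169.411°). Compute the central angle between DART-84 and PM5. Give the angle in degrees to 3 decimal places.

1.027°

Δφ = -0.5680°,  Δλ = -0.8620°
a = sin²(Δφ/2) + cos φ₁ cos φ₂ sin²(Δλ/2) = 0.000080
c = 2·arcsin(√a) = 0.017921 rad = 1.0268°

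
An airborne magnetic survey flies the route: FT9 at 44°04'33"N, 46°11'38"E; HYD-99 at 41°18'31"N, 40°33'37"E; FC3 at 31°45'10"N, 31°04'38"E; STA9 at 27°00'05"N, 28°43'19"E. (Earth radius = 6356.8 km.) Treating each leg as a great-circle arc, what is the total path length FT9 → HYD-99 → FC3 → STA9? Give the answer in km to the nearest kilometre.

2481 km

FT9: φ = +44.07583°, λ = +46.19389°
HYD-99: φ = +41.30861°, λ = +40.56028°
FC3: φ = +31.75278°, λ = +31.07722°
STA9: φ = +27.00139°, λ = +28.72194°
FT9→HYD-99: c = 0.086891 rad, d = 552.35 km
HYD-99→FC3: c = 0.213026 rad, d = 1354.17 km
FC3→STA9: c = 0.090325 rad, d = 574.18 km
Total = 552.35 + 1354.17 + 574.18 = 2480.69 km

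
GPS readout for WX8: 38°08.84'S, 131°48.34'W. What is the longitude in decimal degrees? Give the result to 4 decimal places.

131.8057°W

131° + 48.34′/60 = 131 + 0.80567 = 131.8057°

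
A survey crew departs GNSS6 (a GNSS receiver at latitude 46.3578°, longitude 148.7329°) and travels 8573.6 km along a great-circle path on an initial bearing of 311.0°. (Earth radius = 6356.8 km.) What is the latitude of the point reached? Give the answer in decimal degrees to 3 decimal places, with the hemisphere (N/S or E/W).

36.945°N

δ = d/R = 8573.6/6356.8 = 1.348729 rad
φ₂ = arcsin(sin φ₁ cos δ + cos φ₁ sin δ cos θ)
   = arcsin(0.72366·0.22025 + 0.69015·0.97544·0.65606) = 36.94493°
λ₂ = λ₁ + atan2(sin θ sin δ cos φ₁, cos δ − sin φ₁ sin φ₂) = 35.82427°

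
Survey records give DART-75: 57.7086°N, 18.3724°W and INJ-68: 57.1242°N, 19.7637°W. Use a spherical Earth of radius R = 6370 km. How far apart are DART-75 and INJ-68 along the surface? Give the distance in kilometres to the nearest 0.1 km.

105.6 km

Δφ = -0.5844°,  Δλ = -1.3913°
a = sin²(Δφ/2) + cos φ₁ cos φ₂ sin²(Δλ/2) = 0.000069
c = 2·arcsin(√a) = 0.016584 rad = 0.9502°
d = R·c = 6370 × 0.016584 = 105.6 km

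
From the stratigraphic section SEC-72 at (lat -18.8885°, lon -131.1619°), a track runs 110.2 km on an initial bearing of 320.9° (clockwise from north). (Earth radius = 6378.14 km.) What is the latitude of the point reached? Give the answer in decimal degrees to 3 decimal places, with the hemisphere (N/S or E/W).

18.119°S

δ = d/R = 110.2/6378.14 = 0.017278 rad
φ₂ = arcsin(sin φ₁ cos δ + cos φ₁ sin δ cos θ)
   = arcsin(-0.32373·0.99985 + 0.94615·0.01728·0.77605) = -18.11911°
λ₂ = λ₁ + atan2(sin θ sin δ cos φ₁, cos δ − sin φ₁ sin φ₂) = -131.81879°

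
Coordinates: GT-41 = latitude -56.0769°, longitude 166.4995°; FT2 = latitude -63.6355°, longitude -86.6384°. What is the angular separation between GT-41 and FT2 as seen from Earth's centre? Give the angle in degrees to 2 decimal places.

47.81°

Δφ = -7.5586°,  Δλ = 106.8621°
a = sin²(Δφ/2) + cos φ₁ cos φ₂ sin²(Δλ/2) = 0.164205
c = 2·arcsin(√a) = 0.834443 rad = 47.8101°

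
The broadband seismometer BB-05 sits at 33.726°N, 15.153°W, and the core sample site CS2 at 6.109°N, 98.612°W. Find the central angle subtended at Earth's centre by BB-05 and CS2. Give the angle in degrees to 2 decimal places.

81.18°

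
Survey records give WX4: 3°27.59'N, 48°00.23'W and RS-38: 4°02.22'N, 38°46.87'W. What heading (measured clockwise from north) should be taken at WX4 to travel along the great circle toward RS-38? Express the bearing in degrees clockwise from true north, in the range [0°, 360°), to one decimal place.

86.1°

WX4: φ = +3.45983°, λ = -48.00383°
RS-38: φ = +4.03700°, λ = -38.78117°
Δλ = 9.2227°
y = sin Δλ · cos φ₂ = 0.159874
x = cos φ₁ sin φ₂ − sin φ₁ cos φ₂ cos Δλ = 0.010851
θ = atan2(y, x) = 86.1170° → 86.1170° (mod 360°)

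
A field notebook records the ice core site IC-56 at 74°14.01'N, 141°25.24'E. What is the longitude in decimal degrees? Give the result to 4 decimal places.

141° + 25.24′/60 = 141 + 0.42067 = 141.4207°

141.4207°E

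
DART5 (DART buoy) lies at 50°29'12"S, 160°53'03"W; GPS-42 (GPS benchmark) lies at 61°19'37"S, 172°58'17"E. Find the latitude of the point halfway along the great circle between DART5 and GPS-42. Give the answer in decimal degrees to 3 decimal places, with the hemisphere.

56.588°S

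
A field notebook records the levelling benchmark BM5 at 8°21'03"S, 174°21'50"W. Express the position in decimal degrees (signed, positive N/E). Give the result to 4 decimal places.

-8.3508°, -174.3639°

lat: 8.3508° S → -8.3508°
lon: 174.3639° W → -174.3639°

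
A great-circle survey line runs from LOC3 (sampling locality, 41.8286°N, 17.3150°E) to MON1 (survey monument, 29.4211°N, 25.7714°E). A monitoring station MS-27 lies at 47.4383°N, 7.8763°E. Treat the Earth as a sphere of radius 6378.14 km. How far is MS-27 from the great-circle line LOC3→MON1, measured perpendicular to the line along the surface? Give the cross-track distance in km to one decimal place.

δ₁₃ = central angle LOC3→MS-27 = 0.152545 rad  (haversine)
θ₁₃ = bearing LOC3→MS-27 = 313.116°,  θ₁₂ = bearing LOC3→MON1 = 148.441°
dₓₜ = R·arcsin(sin δ₁₃ · sin(θ₁₃ − θ₁₂)) = 6378.14·arcsin(0.15195·sin(164.675°)) = 256.221 km
|dₓₜ| = 256.221 km

256.2 km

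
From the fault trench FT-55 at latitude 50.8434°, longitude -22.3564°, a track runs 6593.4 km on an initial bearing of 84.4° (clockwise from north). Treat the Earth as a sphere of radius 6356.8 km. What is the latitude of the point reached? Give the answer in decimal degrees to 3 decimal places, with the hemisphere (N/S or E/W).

δ = d/R = 6593.4/6356.8 = 1.037220 rad
φ₂ = arcsin(sin φ₁ cos δ + cos φ₁ sin δ cos θ)
   = arcsin(0.77542·0.50862 + 0.63144·0.86099·0.09758) = 26.57988°
λ₂ = λ₁ + atan2(sin θ sin δ cos φ₁, cos δ − sin φ₁ sin φ₂) = 51.00901°

26.580°N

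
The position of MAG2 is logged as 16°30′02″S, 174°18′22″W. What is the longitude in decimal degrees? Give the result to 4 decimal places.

174° + 18′/60 + 22″/3600 = 174 + 0.30000 + 0.00611 = 174.3061°

174.3061°W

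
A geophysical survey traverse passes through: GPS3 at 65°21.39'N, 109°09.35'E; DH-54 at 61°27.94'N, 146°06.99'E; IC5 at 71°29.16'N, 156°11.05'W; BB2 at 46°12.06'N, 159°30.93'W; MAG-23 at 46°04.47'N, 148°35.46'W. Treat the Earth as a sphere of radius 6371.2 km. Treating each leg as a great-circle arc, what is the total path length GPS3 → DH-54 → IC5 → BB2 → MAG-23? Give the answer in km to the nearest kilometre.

GPS3: φ = +65.35650°, λ = +109.15583°
DH-54: φ = +61.46567°, λ = +146.11650°
IC5: φ = +71.48600°, λ = -156.18417°
BB2: φ = +46.20100°, λ = -159.51550°
MAG-23: φ = +46.07450°, λ = -148.59100°
GPS3→DH-54: c = 0.292002 rad, d = 1860.40 km
DH-54→IC5: c = 0.417472 rad, d = 2659.80 km
IC5→BB2: c = 0.442175 rad, d = 2817.19 km
BB2→MAG-23: c = 0.132033 rad, d = 841.21 km
Total = 1860.40 + 2659.80 + 2817.19 + 841.21 = 8178.60 km

8179 km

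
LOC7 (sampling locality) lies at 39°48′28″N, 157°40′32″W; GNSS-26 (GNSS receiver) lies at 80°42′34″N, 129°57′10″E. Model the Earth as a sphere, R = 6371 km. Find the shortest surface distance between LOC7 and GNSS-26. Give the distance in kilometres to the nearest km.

5335 km

LOC7: φ = +39.80778°, λ = -157.67556°
GNSS-26: φ = +80.70944°, λ = +129.95278°
Δφ = 40.9017°,  Δλ = -72.3717°
a = sin²(Δφ/2) + cos φ₁ cos φ₂ sin²(Δλ/2) = 0.165313
c = 2·arcsin(√a) = 0.837431 rad = 47.9812°
d = R·c = 6371 × 0.837431 = 5335.3 km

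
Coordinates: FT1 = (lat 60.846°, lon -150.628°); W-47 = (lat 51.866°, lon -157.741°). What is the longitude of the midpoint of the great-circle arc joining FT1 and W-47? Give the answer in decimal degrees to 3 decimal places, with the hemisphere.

154.605°W

Bx = cos φ₂ cos Δλ = 0.612750,  By = cos φ₂ sin Δλ = -0.076463
φₘ = atan2(sin φ₁ + sin φ₂, √((cos φ₁ + Bx)² + By²)) = 56.40621°
λₘ = λ₁ + atan2(By, cos φ₁ + Bx) = -154.60468°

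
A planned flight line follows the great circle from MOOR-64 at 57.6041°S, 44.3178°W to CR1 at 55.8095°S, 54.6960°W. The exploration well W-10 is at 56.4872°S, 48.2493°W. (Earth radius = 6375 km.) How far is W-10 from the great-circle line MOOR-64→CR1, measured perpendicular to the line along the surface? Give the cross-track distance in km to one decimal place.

δ₁₃ = central angle MOOR-64→W-10 = 0.042101 rad  (haversine)
θ₁₃ = bearing MOOR-64→W-10 = 295.917°,  θ₁₂ = bearing MOOR-64→CR1 = 283.098°
dₓₜ = R·arcsin(sin δ₁₃ · sin(θ₁₃ − θ₁₂)) = 6375·arcsin(0.04209·sin(12.818°)) = 59.529 km
|dₓₜ| = 59.529 km

59.5 km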